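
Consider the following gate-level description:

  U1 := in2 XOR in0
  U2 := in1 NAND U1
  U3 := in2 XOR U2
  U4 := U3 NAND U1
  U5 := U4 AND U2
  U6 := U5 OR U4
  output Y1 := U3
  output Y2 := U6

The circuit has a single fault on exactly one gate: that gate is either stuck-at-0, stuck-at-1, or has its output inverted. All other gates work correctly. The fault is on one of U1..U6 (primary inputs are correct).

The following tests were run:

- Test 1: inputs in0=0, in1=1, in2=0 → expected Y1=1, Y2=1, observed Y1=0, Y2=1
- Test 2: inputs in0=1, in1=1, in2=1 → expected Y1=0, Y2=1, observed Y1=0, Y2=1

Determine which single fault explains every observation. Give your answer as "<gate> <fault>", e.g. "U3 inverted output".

Fault-free values for test 1 (in0=0, in1=1, in2=0): U1=0, U2=1, U3=1, U4=1, U5=1, U6=1, giving Y1=1, Y2=1. Observed Y1=0, Y2=1.
Test 1: faults giving observed Y1=0, Y2=1 are {U1 stuck-at-1, U1 inverted output, U2 stuck-at-0, U2 inverted output, U3 stuck-at-0, U3 inverted output}.
Test 2 (in0=1, in1=1, in2=1): fault-free U1=0, U2=1, U3=0, U4=1, U5=1, U6=1 → Y1=0, Y2=1; observed Y1=0, Y2=1. Eliminates U1 stuck-at-1, U1 inverted output, U2 stuck-at-0, U2 inverted output, U3 inverted output.
Only U3 stuck-at-0 is consistent with every test.

U3 stuck-at-0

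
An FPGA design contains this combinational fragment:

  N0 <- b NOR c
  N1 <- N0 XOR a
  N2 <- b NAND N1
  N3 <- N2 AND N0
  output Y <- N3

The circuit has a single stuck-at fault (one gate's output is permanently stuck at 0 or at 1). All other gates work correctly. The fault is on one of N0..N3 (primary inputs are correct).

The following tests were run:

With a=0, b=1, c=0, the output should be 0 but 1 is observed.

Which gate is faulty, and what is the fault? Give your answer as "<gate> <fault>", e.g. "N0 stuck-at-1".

N3 stuck-at-1

Fault-free values for test 1 (a=0, b=1, c=0): N0=0, N1=0, N2=1, N3=0, giving Y=0. Observed 1.
Test 1: faults giving observed 1 are {N3 stuck-at-1}.
Only N3 stuck-at-1 is consistent with every test.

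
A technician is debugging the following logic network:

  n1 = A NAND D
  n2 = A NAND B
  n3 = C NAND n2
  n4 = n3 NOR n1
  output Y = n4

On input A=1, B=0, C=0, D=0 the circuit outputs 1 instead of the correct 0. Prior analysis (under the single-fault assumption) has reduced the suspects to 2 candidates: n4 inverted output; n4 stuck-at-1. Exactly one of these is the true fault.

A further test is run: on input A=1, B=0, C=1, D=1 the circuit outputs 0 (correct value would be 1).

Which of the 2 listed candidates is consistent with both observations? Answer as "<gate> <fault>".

Evaluate each candidate on input A=1, B=0, C=1, D=1:
  n4 inverted output: n1=0, n2=1, n3=0, n4=0 [inverted output] → 0 — matches
  n4 stuck-at-1: n1=0, n2=1, n3=0, n4=1 [stuck-at-1] → 1 — eliminated
Only n4 inverted output reproduces the observed 0.

n4 inverted output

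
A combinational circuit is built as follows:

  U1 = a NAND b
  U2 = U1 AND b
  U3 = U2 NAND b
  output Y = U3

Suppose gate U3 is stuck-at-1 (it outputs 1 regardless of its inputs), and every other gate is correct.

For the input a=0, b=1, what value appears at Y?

Propagate with U3 forced: U1=1, U2=1, U3=1 [stuck-at-1].
So Y = 1. (Without the fault it would be 0.)

1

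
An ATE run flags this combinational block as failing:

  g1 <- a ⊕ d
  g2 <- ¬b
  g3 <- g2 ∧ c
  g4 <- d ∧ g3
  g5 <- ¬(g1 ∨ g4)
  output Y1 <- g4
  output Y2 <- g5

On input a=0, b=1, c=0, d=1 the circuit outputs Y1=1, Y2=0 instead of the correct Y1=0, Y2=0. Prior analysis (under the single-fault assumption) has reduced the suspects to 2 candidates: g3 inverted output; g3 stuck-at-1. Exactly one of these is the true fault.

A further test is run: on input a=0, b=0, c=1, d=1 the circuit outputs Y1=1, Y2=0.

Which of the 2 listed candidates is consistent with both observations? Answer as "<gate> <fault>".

Evaluate each candidate on input a=0, b=0, c=1, d=1:
  g3 inverted output: g1=1, g2=1, g3=0 [inverted output], g4=0, g5=0 → Y1=0, Y2=0 — eliminated
  g3 stuck-at-1: g1=1, g2=1, g3=1 [stuck-at-1], g4=1, g5=0 → Y1=1, Y2=0 — matches
Only g3 stuck-at-1 reproduces the observed Y1=1, Y2=0.

g3 stuck-at-1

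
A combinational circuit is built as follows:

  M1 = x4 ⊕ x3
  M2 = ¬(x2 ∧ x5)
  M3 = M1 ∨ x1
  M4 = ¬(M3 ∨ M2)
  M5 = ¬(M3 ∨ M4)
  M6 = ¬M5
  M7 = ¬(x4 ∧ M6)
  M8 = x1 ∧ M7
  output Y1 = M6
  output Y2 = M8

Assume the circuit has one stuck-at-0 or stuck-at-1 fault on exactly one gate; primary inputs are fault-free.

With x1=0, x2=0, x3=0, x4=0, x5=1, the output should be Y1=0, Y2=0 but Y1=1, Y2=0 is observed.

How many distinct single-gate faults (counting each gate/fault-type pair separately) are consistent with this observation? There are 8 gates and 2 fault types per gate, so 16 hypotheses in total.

Fault-free: M1=0, M2=1, M3=0, M4=0, M5=1, M6=0, M7=1, M8=0 → Y1=0, Y2=0. Observed Y1=1, Y2=0.
  M1: stuck-at-1 ✓; others ✗
  M2: stuck-at-0 ✓; others ✗
  M3: stuck-at-1 ✓; others ✗
  M4: stuck-at-1 ✓; others ✗
  M5: stuck-at-0 ✓; others ✗
  M6: stuck-at-1 ✓; others ✗
  M7: none of the 2 fault types match ✗
  M8: none of the 2 fault types match ✗
Consistent faults: {M1 stuck-at-1, M2 stuck-at-0, M3 stuck-at-1, M4 stuck-at-1, M5 stuck-at-0, M6 stuck-at-1} — 6 in all.

6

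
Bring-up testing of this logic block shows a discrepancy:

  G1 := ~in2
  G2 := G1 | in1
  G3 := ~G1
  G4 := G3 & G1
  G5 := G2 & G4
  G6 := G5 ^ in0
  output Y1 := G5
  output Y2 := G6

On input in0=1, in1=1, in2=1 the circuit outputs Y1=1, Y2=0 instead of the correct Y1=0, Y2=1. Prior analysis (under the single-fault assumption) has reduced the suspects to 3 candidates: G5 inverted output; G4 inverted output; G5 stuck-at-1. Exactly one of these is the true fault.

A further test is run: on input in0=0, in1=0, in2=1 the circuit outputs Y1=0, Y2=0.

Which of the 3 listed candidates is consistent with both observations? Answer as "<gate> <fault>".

G4 inverted output

Evaluate each candidate on input in0=0, in1=0, in2=1:
  G5 inverted output: G1=0, G2=0, G3=1, G4=0, G5=1 [inverted output], G6=1 → Y1=1, Y2=1 — eliminated
  G4 inverted output: G1=0, G2=0, G3=1, G4=1 [inverted output], G5=0, G6=0 → Y1=0, Y2=0 — matches
  G5 stuck-at-1: G1=0, G2=0, G3=1, G4=0, G5=1 [stuck-at-1], G6=1 → Y1=1, Y2=1 — eliminated
Only G4 inverted output reproduces the observed Y1=0, Y2=0.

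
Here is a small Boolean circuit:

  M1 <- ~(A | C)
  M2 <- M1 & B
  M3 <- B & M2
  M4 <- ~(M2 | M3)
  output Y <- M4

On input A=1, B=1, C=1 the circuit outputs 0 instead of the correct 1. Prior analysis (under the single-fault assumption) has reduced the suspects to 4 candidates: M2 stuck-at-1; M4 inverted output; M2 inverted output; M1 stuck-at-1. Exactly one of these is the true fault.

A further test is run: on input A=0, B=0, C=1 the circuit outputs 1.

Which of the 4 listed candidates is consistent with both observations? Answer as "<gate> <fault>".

M1 stuck-at-1

Evaluate each candidate on input A=0, B=0, C=1:
  M2 stuck-at-1: M1=0, M2=1 [stuck-at-1], M3=0, M4=0 → 0 — eliminated
  M4 inverted output: M1=0, M2=0, M3=0, M4=0 [inverted output] → 0 — eliminated
  M2 inverted output: M1=0, M2=1 [inverted output], M3=0, M4=0 → 0 — eliminated
  M1 stuck-at-1: M1=1 [stuck-at-1], M2=0, M3=0, M4=1 → 1 — matches
Only M1 stuck-at-1 reproduces the observed 1.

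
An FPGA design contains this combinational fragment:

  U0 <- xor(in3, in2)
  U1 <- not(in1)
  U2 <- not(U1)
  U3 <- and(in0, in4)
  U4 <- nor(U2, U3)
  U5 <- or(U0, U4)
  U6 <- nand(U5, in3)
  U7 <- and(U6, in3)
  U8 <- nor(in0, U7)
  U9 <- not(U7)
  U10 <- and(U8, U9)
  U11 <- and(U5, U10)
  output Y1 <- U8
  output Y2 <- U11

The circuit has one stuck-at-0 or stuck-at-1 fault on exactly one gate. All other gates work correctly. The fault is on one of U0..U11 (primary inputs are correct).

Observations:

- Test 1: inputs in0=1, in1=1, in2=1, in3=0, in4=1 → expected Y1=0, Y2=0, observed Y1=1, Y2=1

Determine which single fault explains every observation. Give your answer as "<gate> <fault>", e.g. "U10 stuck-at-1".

U8 stuck-at-1

Fault-free values for test 1 (in0=1, in1=1, in2=1, in3=0, in4=1): U0=1, U1=0, U2=1, U3=1, U4=0, U5=1, U6=1, U7=0, U8=0, U9=1, U10=0, U11=0, giving Y1=0, Y2=0. Observed Y1=1, Y2=1.
Test 1: faults giving observed Y1=1, Y2=1 are {U8 stuck-at-1}.
Only U8 stuck-at-1 is consistent with every test.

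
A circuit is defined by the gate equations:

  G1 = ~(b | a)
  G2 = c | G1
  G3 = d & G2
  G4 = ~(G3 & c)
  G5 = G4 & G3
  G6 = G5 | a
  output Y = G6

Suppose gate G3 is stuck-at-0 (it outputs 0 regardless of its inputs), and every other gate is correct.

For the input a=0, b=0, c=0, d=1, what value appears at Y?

0

Propagate with G3 forced: G1=1, G2=1, G3=0 [stuck-at-0], G4=1, G5=0, G6=0.
So Y = 0. (Without the fault it would be 1.)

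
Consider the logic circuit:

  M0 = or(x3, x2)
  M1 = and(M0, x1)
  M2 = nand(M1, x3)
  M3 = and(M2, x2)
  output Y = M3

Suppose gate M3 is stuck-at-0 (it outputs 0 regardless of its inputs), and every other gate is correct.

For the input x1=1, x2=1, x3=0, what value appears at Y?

Propagate with M3 forced: M0=1, M1=1, M2=1, M3=0 [stuck-at-0].
So Y = 0. (Without the fault it would be 1.)

0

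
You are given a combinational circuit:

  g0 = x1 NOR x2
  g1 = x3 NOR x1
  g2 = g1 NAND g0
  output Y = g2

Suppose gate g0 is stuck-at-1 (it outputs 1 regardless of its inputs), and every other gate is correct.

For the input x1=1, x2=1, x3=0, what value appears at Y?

1

Propagate with g0 forced: g0=1 [stuck-at-1], g1=0, g2=1.
So Y = 1. (Same as the fault-free value — the fault is masked on this input.)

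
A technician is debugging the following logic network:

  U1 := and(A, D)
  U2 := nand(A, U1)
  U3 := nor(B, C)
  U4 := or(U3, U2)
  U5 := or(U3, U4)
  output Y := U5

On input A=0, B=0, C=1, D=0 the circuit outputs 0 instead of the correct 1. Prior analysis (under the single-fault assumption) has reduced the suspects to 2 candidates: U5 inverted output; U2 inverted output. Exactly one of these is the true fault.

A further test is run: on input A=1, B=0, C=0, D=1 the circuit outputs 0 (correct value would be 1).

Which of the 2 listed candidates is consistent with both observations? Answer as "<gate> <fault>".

Evaluate each candidate on input A=1, B=0, C=0, D=1:
  U5 inverted output: U1=1, U2=0, U3=1, U4=1, U5=0 [inverted output] → 0 — matches
  U2 inverted output: U1=1, U2=1 [inverted output], U3=1, U4=1, U5=1 → 1 — eliminated
Only U5 inverted output reproduces the observed 0.

U5 inverted output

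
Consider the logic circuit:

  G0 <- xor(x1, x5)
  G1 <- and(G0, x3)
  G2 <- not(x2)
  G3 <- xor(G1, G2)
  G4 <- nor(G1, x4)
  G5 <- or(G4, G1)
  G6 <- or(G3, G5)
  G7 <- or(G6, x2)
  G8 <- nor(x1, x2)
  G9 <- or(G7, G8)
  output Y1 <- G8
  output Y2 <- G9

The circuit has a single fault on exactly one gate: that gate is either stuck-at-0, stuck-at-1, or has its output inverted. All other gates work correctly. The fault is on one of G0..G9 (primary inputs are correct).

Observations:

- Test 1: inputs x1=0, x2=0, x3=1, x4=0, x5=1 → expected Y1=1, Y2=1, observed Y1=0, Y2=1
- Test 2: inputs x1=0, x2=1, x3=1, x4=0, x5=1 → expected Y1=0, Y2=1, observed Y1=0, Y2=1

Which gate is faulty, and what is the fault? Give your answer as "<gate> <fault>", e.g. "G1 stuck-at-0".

G8 stuck-at-0

Fault-free values for test 1 (x1=0, x2=0, x3=1, x4=0, x5=1): G0=1, G1=1, G2=1, G3=0, G4=0, G5=1, G6=1, G7=1, G8=1, G9=1, giving Y1=1, Y2=1. Observed Y1=0, Y2=1.
Test 1: faults giving observed Y1=0, Y2=1 are {G8 stuck-at-0, G8 inverted output}.
Test 2 (x1=0, x2=1, x3=1, x4=0, x5=1): fault-free G0=1, G1=1, G2=0, G3=1, G4=0, G5=1, G6=1, G7=1, G8=0, G9=1 → Y1=0, Y2=1; observed Y1=0, Y2=1. Eliminates G8 inverted output.
Only G8 stuck-at-0 is consistent with every test.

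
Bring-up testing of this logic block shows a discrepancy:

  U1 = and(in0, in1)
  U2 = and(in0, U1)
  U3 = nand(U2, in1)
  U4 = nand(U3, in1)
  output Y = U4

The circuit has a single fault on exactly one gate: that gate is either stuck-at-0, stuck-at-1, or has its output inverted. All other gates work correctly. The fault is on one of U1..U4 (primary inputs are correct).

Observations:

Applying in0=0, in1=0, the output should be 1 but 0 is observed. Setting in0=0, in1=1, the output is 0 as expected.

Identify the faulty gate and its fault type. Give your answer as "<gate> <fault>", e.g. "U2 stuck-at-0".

Fault-free values for test 1 (in0=0, in1=0): U1=0, U2=0, U3=1, U4=1, giving Y=1. Observed 0.
Test 1: faults giving observed 0 are {U4 stuck-at-0, U4 inverted output}.
Test 2 (in0=0, in1=1): fault-free U1=0, U2=0, U3=1, U4=0 → 0; observed 0. Eliminates U4 inverted output.
Only U4 stuck-at-0 is consistent with every test.

U4 stuck-at-0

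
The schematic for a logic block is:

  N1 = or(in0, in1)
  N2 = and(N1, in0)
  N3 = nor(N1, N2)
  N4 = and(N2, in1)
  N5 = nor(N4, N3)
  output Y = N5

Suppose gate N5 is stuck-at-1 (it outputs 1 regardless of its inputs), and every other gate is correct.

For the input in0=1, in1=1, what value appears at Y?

Propagate with N5 forced: N1=1, N2=1, N3=0, N4=1, N5=1 [stuck-at-1].
So Y = 1. (Without the fault it would be 0.)

1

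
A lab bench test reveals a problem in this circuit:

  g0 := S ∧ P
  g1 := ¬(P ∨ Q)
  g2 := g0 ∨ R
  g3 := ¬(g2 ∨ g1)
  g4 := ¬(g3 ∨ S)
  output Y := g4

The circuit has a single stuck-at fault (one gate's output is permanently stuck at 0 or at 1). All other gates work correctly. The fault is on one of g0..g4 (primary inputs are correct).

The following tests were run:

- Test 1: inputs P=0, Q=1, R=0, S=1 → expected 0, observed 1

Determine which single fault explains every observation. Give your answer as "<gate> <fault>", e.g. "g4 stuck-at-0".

Fault-free values for test 1 (P=0, Q=1, R=0, S=1): g0=0, g1=0, g2=0, g3=1, g4=0, giving Y=0. Observed 1.
Test 1: faults giving observed 1 are {g4 stuck-at-1}.
Only g4 stuck-at-1 is consistent with every test.

g4 stuck-at-1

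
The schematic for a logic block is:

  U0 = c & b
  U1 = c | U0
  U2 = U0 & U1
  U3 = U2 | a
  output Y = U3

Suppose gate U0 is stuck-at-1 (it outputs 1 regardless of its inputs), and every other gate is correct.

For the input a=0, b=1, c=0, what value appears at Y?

Propagate with U0 forced: U0=1 [stuck-at-1], U1=1, U2=1, U3=1.
So Y = 1. (Without the fault it would be 0.)

1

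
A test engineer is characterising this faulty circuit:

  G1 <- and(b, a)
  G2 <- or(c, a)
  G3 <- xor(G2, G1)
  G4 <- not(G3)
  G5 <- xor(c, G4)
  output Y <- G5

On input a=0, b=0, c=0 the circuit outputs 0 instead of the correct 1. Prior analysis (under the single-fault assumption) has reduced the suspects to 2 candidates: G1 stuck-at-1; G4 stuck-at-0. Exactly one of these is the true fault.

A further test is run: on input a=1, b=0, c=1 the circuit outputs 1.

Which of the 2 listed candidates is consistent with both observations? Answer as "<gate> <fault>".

G4 stuck-at-0

Evaluate each candidate on input a=1, b=0, c=1:
  G1 stuck-at-1: G1=1 [stuck-at-1], G2=1, G3=0, G4=1, G5=0 → 0 — eliminated
  G4 stuck-at-0: G1=0, G2=1, G3=1, G4=0 [stuck-at-0], G5=1 → 1 — matches
Only G4 stuck-at-0 reproduces the observed 1.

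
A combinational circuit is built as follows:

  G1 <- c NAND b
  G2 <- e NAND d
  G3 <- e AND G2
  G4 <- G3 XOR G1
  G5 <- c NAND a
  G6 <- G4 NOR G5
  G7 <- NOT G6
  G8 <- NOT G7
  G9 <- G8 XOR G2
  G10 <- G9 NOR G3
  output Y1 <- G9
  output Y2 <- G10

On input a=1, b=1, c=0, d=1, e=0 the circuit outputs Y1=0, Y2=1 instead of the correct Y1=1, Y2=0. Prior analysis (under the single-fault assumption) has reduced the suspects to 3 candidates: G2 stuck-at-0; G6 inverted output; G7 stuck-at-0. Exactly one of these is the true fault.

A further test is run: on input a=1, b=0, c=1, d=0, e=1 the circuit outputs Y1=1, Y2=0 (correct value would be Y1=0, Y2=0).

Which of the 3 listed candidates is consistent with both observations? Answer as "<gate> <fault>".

Evaluate each candidate on input a=1, b=0, c=1, d=0, e=1:
  G2 stuck-at-0: G1=1, G2=0 [stuck-at-0], G3=0, G4=1, G5=0, G6=0, G7=1, G8=0, G9=0, G10=1 → Y1=0, Y2=1 — eliminated
  G6 inverted output: G1=1, G2=1, G3=1, G4=0, G5=0, G6=0 [inverted output], G7=1, G8=0, G9=1, G10=0 → Y1=1, Y2=0 — matches
  G7 stuck-at-0: G1=1, G2=1, G3=1, G4=0, G5=0, G6=1, G7=0 [stuck-at-0], G8=1, G9=0, G10=0 → Y1=0, Y2=0 — eliminated
Only G6 inverted output reproduces the observed Y1=1, Y2=0.

G6 inverted output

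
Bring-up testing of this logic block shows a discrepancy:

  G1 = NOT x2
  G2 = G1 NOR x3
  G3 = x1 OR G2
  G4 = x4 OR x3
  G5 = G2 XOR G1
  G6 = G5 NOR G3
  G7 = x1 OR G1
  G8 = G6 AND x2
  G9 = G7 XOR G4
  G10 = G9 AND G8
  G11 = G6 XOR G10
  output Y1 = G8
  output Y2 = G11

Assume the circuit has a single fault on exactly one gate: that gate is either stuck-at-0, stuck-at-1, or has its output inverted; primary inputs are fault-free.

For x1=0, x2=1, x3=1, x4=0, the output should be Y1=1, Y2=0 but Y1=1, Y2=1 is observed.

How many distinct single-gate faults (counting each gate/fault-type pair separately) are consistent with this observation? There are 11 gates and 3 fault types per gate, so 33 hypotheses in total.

Fault-free: G1=0, G2=0, G3=0, G4=1, G5=0, G6=1, G7=0, G8=1, G9=1, G10=1, G11=0 → Y1=1, Y2=0. Observed Y1=1, Y2=1.
  G1: none of the 3 fault types match ✗
  G2: none of the 3 fault types match ✗
  G3: none of the 3 fault types match ✗
  G4: stuck-at-0, inverted output ✓; others ✗
  G5: none of the 3 fault types match ✗
  G6: none of the 3 fault types match ✗
  G7: stuck-at-1, inverted output ✓; others ✗
  G8: none of the 3 fault types match ✗
  G9: stuck-at-0, inverted output ✓; others ✗
  G10: stuck-at-0, inverted output ✓; others ✗
  G11: stuck-at-1, inverted output ✓; others ✗
Consistent faults: {G4 stuck-at-0, G4 inverted output, G7 stuck-at-1, G7 inverted output, G9 stuck-at-0, G9 inverted output, G10 stuck-at-0, G10 inverted output, G11 stuck-at-1, G11 inverted output} — 10 in all.

10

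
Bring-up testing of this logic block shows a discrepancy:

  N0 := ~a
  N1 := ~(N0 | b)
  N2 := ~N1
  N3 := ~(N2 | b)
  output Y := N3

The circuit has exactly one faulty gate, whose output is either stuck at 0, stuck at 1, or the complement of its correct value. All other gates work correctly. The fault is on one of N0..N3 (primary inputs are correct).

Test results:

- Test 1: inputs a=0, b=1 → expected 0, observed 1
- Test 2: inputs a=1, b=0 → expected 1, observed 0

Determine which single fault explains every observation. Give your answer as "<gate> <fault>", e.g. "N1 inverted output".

Fault-free values for test 1 (a=0, b=1): N0=1, N1=0, N2=1, N3=0, giving Y=0. Observed 1.
Test 1: faults giving observed 1 are {N3 stuck-at-1, N3 inverted output}.
Test 2 (a=1, b=0): fault-free N0=0, N1=1, N2=0, N3=1 → 1; observed 0. Eliminates N3 stuck-at-1.
Only N3 inverted output is consistent with every test.

N3 inverted output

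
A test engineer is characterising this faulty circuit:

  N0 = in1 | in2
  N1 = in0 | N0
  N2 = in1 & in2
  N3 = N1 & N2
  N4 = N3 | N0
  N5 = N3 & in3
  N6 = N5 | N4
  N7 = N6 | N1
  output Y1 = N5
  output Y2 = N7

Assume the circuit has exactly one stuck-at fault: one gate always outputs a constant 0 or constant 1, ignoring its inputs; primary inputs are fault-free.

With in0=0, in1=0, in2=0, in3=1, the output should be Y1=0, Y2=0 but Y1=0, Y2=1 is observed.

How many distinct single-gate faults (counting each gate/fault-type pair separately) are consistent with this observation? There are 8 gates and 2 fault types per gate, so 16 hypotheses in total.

Fault-free: N0=0, N1=0, N2=0, N3=0, N4=0, N5=0, N6=0, N7=0 → Y1=0, Y2=0. Observed Y1=0, Y2=1.
  N0: stuck-at-1 ✓; others ✗
  N1: stuck-at-1 ✓; others ✗
  N2: none of the 2 fault types match ✗
  N3: none of the 2 fault types match ✗
  N4: stuck-at-1 ✓; others ✗
  N5: none of the 2 fault types match ✗
  N6: stuck-at-1 ✓; others ✗
  N7: stuck-at-1 ✓; others ✗
Consistent faults: {N0 stuck-at-1, N1 stuck-at-1, N4 stuck-at-1, N6 stuck-at-1, N7 stuck-at-1} — 5 in all.

5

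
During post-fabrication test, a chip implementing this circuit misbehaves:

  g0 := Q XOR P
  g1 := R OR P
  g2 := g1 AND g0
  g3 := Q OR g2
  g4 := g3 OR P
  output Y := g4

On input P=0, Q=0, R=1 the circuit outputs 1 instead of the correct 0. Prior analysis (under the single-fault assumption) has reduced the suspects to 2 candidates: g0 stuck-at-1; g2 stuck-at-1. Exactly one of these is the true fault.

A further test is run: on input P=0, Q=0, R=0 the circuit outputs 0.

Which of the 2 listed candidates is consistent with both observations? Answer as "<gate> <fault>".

Evaluate each candidate on input P=0, Q=0, R=0:
  g0 stuck-at-1: g0=1 [stuck-at-1], g1=0, g2=0, g3=0, g4=0 → 0 — matches
  g2 stuck-at-1: g0=0, g1=0, g2=1 [stuck-at-1], g3=1, g4=1 → 1 — eliminated
Only g0 stuck-at-1 reproduces the observed 0.

g0 stuck-at-1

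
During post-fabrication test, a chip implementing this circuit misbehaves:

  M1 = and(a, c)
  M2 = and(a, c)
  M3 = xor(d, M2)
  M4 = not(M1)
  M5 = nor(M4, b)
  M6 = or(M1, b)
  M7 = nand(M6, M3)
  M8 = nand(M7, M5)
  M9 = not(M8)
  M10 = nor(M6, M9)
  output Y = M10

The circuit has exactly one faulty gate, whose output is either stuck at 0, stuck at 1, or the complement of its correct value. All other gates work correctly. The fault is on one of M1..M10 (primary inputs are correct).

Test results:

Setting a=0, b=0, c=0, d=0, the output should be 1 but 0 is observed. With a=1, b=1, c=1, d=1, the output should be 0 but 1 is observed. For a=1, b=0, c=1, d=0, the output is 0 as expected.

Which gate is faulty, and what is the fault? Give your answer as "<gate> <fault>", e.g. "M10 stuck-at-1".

Fault-free values for test 1 (a=0, b=0, c=0, d=0): M1=0, M2=0, M3=0, M4=1, M5=0, M6=0, M7=1, M8=1, M9=0, M10=1, giving Y=1. Observed 0.
Test 1: faults giving observed 0 are {M1 stuck-at-1, M1 inverted output, M4 stuck-at-0, M4 inverted output, M5 stuck-at-1, M5 inverted output, M6 stuck-at-1, M6 inverted output, M8 stuck-at-0, M8 inverted output, M9 stuck-at-1, M9 inverted output, M10 stuck-at-0, M10 inverted output}.
Test 2 (a=1, b=1, c=1, d=1): fault-free M1=1, M2=1, M3=0, M4=0, M5=0, M6=1, M7=1, M8=1, M9=0, M10=0 → 0; observed 1. Eliminates M1 stuck-at-1, M1 inverted output, M4 stuck-at-0, M4 inverted output, M5 stuck-at-1, M5 inverted output, M6 stuck-at-1, M8 stuck-at-0, M8 inverted output, M9 stuck-at-1, M9 inverted output, M10 stuck-at-0.
Test 3 (a=1, b=0, c=1, d=0): fault-free M1=1, M2=1, M3=1, M4=0, M5=1, M6=1, M7=0, M8=1, M9=0, M10=0 → 0; observed 0. Eliminates M10 inverted output.
Only M6 inverted output is consistent with every test.

M6 inverted output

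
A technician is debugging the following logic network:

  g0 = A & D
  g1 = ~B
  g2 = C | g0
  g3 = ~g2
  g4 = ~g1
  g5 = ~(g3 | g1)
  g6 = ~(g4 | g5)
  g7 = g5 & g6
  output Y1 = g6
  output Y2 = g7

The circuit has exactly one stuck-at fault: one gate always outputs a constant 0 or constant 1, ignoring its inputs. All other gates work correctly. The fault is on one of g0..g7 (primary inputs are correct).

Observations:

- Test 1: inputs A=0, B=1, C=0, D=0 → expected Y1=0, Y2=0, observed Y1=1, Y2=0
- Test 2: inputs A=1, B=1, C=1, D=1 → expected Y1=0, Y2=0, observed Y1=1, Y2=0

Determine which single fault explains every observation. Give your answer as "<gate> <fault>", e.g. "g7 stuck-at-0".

Fault-free values for test 1 (A=0, B=1, C=0, D=0): g0=0, g1=0, g2=0, g3=1, g4=1, g5=0, g6=0, g7=0, giving Y1=0, Y2=0. Observed Y1=1, Y2=0.
Test 1: faults giving observed Y1=1, Y2=0 are {g1 stuck-at-1, g4 stuck-at-0, g6 stuck-at-1}.
Test 2 (A=1, B=1, C=1, D=1): fault-free g0=1, g1=0, g2=1, g3=0, g4=1, g5=1, g6=0, g7=0 → Y1=0, Y2=0; observed Y1=1, Y2=0. Eliminates g4 stuck-at-0, g6 stuck-at-1.
Only g1 stuck-at-1 is consistent with every test.

g1 stuck-at-1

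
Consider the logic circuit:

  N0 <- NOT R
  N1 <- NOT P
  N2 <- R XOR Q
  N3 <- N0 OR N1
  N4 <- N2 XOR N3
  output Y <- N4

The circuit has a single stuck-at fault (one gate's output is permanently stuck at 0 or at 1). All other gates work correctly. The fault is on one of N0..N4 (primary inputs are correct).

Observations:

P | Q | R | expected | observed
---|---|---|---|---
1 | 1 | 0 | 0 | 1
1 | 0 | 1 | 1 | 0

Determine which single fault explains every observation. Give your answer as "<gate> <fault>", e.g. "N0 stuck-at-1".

Fault-free values for test 1 (P=1, Q=1, R=0): N0=1, N1=0, N2=1, N3=1, N4=0, giving Y=0. Observed 1.
Test 1: faults giving observed 1 are {N0 stuck-at-0, N2 stuck-at-0, N3 stuck-at-0, N4 stuck-at-1}.
Test 2 (P=1, Q=0, R=1): fault-free N0=0, N1=0, N2=1, N3=0, N4=1 → 1; observed 0. Eliminates N0 stuck-at-0, N3 stuck-at-0, N4 stuck-at-1.
Only N2 stuck-at-0 is consistent with every test.

N2 stuck-at-0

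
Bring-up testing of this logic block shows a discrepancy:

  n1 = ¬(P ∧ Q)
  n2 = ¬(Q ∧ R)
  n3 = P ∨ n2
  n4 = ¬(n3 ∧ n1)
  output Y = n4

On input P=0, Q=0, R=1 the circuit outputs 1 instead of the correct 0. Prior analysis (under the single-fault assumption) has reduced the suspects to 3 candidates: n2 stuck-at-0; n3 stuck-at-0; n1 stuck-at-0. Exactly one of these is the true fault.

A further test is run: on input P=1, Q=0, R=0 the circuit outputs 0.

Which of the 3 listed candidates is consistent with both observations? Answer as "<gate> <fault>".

Evaluate each candidate on input P=1, Q=0, R=0:
  n2 stuck-at-0: n1=1, n2=0 [stuck-at-0], n3=1, n4=0 → 0 — matches
  n3 stuck-at-0: n1=1, n2=1, n3=0 [stuck-at-0], n4=1 → 1 — eliminated
  n1 stuck-at-0: n1=0 [stuck-at-0], n2=1, n3=1, n4=1 → 1 — eliminated
Only n2 stuck-at-0 reproduces the observed 0.

n2 stuck-at-0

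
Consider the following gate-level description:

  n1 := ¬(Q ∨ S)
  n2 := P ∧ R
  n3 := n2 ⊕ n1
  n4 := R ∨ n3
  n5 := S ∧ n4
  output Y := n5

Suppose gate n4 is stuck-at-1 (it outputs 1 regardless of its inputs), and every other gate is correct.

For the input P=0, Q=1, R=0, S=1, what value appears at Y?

1

Propagate with n4 forced: n1=0, n2=0, n3=0, n4=1 [stuck-at-1], n5=1.
So Y = 1. (Without the fault it would be 0.)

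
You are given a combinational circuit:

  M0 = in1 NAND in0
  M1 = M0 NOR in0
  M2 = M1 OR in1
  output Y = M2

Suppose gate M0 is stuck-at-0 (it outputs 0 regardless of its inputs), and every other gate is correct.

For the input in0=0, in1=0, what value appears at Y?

1

Propagate with M0 forced: M0=0 [stuck-at-0], M1=1, M2=1.
So Y = 1. (Without the fault it would be 0.)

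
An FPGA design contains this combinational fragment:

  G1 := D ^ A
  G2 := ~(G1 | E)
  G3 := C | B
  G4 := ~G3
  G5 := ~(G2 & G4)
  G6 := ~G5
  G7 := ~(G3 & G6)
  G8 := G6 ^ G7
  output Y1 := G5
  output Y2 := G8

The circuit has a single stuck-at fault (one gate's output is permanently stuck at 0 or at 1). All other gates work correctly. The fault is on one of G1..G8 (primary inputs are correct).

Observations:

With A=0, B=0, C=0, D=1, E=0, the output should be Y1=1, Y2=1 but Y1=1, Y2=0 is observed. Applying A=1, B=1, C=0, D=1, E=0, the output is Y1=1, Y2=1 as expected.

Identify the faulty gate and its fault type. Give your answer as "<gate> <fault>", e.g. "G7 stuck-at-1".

G6 stuck-at-1

Fault-free values for test 1 (A=0, B=0, C=0, D=1, E=0): G1=1, G2=0, G3=0, G4=1, G5=1, G6=0, G7=1, G8=1, giving Y1=1, Y2=1. Observed Y1=1, Y2=0.
Test 1: faults giving observed Y1=1, Y2=0 are {G6 stuck-at-1, G7 stuck-at-0, G8 stuck-at-0}.
Test 2 (A=1, B=1, C=0, D=1, E=0): fault-free G1=0, G2=1, G3=1, G4=0, G5=1, G6=0, G7=1, G8=1 → Y1=1, Y2=1; observed Y1=1, Y2=1. Eliminates G7 stuck-at-0, G8 stuck-at-0.
Only G6 stuck-at-1 is consistent with every test.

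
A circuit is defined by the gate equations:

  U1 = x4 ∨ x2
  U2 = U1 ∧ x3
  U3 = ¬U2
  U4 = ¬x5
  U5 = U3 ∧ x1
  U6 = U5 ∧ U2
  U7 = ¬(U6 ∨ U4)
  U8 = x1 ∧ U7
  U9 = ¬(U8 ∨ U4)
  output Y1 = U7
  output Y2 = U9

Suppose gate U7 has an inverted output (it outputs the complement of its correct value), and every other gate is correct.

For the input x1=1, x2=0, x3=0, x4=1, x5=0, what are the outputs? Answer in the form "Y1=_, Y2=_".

Y1=1, Y2=0

Propagate with U7 forced: U1=1, U2=0, U3=1, U4=1, U5=1, U6=0, U7=1 [inverted output], U8=1, U9=0.
So the outputs are Y1=1, Y2=0. (Without the fault they would be Y1=0, Y2=0.)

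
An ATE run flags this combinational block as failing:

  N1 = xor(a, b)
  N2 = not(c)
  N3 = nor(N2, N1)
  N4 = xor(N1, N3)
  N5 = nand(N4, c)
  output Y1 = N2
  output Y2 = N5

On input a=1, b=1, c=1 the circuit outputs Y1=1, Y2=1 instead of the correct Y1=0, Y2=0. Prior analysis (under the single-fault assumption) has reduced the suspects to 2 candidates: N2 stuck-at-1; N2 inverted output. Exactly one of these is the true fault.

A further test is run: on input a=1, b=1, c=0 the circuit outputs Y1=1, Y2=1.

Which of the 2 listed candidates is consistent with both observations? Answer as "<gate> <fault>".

Evaluate each candidate on input a=1, b=1, c=0:
  N2 stuck-at-1: N1=0, N2=1 [stuck-at-1], N3=0, N4=0, N5=1 → Y1=1, Y2=1 — matches
  N2 inverted output: N1=0, N2=0 [inverted output], N3=1, N4=1, N5=1 → Y1=0, Y2=1 — eliminated
Only N2 stuck-at-1 reproduces the observed Y1=1, Y2=1.

N2 stuck-at-1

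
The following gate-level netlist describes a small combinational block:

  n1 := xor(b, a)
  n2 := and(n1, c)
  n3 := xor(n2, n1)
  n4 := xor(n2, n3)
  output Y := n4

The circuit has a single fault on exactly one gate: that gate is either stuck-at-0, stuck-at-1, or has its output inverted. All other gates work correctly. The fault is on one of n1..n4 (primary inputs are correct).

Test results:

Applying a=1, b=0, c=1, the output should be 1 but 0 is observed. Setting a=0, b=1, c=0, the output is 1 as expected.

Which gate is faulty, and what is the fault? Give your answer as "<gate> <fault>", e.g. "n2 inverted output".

Fault-free values for test 1 (a=1, b=0, c=1): n1=1, n2=1, n3=0, n4=1, giving Y=1. Observed 0.
Test 1: faults giving observed 0 are {n1 stuck-at-0, n1 inverted output, n3 stuck-at-1, n3 inverted output, n4 stuck-at-0, n4 inverted output}.
Test 2 (a=0, b=1, c=0): fault-free n1=1, n2=0, n3=1, n4=1 → 1; observed 1. Eliminates n1 stuck-at-0, n1 inverted output, n3 inverted output, n4 stuck-at-0, n4 inverted output.
Only n3 stuck-at-1 is consistent with every test.

n3 stuck-at-1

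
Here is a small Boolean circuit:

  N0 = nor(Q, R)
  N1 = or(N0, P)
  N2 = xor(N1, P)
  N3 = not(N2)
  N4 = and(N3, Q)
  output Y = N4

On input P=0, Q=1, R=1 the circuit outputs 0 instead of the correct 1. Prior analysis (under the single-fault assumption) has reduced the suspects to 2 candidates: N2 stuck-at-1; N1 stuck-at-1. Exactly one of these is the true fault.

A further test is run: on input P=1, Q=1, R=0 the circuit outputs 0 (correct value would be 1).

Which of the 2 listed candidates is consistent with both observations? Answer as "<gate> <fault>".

Evaluate each candidate on input P=1, Q=1, R=0:
  N2 stuck-at-1: N0=0, N1=1, N2=1 [stuck-at-1], N3=0, N4=0 → 0 — matches
  N1 stuck-at-1: N0=0, N1=1 [stuck-at-1], N2=0, N3=1, N4=1 → 1 — eliminated
Only N2 stuck-at-1 reproduces the observed 0.

N2 stuck-at-1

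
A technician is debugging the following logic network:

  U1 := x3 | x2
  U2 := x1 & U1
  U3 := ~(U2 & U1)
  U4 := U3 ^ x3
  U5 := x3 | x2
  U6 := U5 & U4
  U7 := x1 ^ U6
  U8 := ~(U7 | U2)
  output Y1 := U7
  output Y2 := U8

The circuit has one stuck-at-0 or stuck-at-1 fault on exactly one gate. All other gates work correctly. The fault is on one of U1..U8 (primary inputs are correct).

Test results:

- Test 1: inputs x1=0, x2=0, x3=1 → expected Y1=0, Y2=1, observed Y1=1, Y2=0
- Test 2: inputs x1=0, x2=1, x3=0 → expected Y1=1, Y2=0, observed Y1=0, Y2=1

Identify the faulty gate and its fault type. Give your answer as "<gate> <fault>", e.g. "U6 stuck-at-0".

Fault-free values for test 1 (x1=0, x2=0, x3=1): U1=1, U2=0, U3=1, U4=0, U5=1, U6=0, U7=0, U8=1, giving Y1=0, Y2=1. Observed Y1=1, Y2=0.
Test 1: faults giving observed Y1=1, Y2=0 are {U2 stuck-at-1, U3 stuck-at-0, U4 stuck-at-1, U6 stuck-at-1, U7 stuck-at-1}.
Test 2 (x1=0, x2=1, x3=0): fault-free U1=1, U2=0, U3=1, U4=1, U5=1, U6=1, U7=1, U8=0 → Y1=1, Y2=0; observed Y1=0, Y2=1. Eliminates U2 stuck-at-1, U4 stuck-at-1, U6 stuck-at-1, U7 stuck-at-1.
Only U3 stuck-at-0 is consistent with every test.

U3 stuck-at-0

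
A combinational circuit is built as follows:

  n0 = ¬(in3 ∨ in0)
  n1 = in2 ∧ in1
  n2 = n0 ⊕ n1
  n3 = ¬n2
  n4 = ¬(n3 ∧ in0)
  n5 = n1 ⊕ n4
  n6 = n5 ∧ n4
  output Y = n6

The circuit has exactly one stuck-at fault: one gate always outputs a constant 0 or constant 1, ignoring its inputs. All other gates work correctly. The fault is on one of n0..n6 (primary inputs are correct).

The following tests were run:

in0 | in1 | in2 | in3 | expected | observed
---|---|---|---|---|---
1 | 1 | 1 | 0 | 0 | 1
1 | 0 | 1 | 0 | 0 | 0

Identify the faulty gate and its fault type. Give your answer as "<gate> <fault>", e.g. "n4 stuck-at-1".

Fault-free values for test 1 (in0=1, in1=1, in2=1, in3=0): n0=0, n1=1, n2=1, n3=0, n4=1, n5=0, n6=0, giving Y=0. Observed 1.
Test 1: faults giving observed 1 are {n5 stuck-at-1, n6 stuck-at-1}.
Test 2 (in0=1, in1=0, in2=1, in3=0): fault-free n0=0, n1=0, n2=0, n3=1, n4=0, n5=0, n6=0 → 0; observed 0. Eliminates n6 stuck-at-1.
Only n5 stuck-at-1 is consistent with every test.

n5 stuck-at-1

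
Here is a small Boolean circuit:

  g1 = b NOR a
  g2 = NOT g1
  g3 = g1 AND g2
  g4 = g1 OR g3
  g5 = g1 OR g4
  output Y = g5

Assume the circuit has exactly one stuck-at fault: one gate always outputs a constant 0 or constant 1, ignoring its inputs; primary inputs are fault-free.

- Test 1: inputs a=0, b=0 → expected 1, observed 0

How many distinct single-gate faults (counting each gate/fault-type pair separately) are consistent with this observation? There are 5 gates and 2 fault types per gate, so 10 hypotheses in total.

2

Fault-free: g1=1, g2=0, g3=0, g4=1, g5=1 → 1. Observed 0.
  g1 stuck-at-0: output 0 ✓
  g1 stuck-at-1: output 1 ✗
  g2 stuck-at-0: output 1 ✗
  g2 stuck-at-1: output 1 ✗
  g3 stuck-at-0: output 1 ✗
  g3 stuck-at-1: output 1 ✗
  g4 stuck-at-0: output 1 ✗
  g4 stuck-at-1: output 1 ✗
  g5 stuck-at-0: output 0 ✓
  g5 stuck-at-1: output 1 ✗
Consistent faults: {g1 stuck-at-0, g5 stuck-at-0} — 2 in all.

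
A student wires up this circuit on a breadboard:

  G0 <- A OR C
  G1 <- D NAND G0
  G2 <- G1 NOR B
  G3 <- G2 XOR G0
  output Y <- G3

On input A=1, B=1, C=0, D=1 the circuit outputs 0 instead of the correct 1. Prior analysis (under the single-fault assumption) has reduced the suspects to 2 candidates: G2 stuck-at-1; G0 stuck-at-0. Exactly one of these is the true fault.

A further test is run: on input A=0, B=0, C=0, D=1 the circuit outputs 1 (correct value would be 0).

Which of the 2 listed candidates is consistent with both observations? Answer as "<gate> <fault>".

Evaluate each candidate on input A=0, B=0, C=0, D=1:
  G2 stuck-at-1: G0=0, G1=1, G2=1 [stuck-at-1], G3=1 → 1 — matches
  G0 stuck-at-0: G0=0 [stuck-at-0], G1=1, G2=0, G3=0 → 0 — eliminated
Only G2 stuck-at-1 reproduces the observed 1.

G2 stuck-at-1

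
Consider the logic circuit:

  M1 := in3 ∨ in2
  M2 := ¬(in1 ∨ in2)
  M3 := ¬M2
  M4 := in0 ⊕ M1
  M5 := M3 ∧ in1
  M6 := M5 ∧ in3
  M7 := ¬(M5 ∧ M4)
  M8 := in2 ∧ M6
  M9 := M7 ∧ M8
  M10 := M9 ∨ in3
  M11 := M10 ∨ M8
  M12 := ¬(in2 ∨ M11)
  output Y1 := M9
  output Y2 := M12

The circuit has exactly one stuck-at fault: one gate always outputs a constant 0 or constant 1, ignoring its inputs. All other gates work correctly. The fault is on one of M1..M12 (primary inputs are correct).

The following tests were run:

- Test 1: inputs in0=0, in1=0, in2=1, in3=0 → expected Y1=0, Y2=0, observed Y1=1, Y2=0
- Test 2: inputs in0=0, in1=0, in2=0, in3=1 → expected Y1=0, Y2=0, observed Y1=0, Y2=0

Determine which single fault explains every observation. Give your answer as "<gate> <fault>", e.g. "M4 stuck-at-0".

M6 stuck-at-1

Fault-free values for test 1 (in0=0, in1=0, in2=1, in3=0): M1=1, M2=0, M3=1, M4=1, M5=0, M6=0, M7=1, M8=0, M9=0, M10=0, M11=0, M12=0, giving Y1=0, Y2=0. Observed Y1=1, Y2=0.
Test 1: faults giving observed Y1=1, Y2=0 are {M6 stuck-at-1, M8 stuck-at-1, M9 stuck-at-1}.
Test 2 (in0=0, in1=0, in2=0, in3=1): fault-free M1=1, M2=1, M3=0, M4=1, M5=0, M6=0, M7=1, M8=0, M9=0, M10=1, M11=1, M12=0 → Y1=0, Y2=0; observed Y1=0, Y2=0. Eliminates M8 stuck-at-1, M9 stuck-at-1.
Only M6 stuck-at-1 is consistent with every test.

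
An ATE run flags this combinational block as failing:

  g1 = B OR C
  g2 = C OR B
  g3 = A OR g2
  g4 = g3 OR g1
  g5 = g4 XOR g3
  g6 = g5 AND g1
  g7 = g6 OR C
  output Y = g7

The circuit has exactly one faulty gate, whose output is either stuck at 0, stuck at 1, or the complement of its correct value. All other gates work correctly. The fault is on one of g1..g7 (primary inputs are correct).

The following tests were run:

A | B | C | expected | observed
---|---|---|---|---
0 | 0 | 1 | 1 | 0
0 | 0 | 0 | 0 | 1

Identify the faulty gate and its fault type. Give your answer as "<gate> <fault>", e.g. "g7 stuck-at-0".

Fault-free values for test 1 (A=0, B=0, C=1): g1=1, g2=1, g3=1, g4=1, g5=0, g6=0, g7=1, giving Y=1. Observed 0.
Test 1: faults giving observed 0 are {g7 stuck-at-0, g7 inverted output}.
Test 2 (A=0, B=0, C=0): fault-free g1=0, g2=0, g3=0, g4=0, g5=0, g6=0, g7=0 → 0; observed 1. Eliminates g7 stuck-at-0.
Only g7 inverted output is consistent with every test.

g7 inverted output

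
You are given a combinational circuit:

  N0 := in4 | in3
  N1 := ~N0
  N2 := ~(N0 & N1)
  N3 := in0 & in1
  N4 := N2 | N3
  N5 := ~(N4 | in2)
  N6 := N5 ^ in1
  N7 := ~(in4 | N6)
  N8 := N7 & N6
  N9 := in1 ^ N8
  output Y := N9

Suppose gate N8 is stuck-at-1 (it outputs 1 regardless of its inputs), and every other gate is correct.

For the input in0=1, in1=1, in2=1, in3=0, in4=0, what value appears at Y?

0

Propagate with N8 forced: N0=0, N1=1, N2=1, N3=1, N4=1, N5=0, N6=1, N7=0, N8=1 [stuck-at-1], N9=0.
So Y = 0. (Without the fault it would be 1.)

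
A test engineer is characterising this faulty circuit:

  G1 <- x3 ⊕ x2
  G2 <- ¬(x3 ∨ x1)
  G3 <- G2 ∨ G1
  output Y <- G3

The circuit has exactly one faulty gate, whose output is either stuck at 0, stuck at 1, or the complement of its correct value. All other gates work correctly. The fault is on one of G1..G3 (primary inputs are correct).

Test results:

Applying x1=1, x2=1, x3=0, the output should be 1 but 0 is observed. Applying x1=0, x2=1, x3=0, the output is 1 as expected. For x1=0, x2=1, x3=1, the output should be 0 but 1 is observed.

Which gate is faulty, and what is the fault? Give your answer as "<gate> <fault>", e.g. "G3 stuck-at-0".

G1 inverted output

Fault-free values for test 1 (x1=1, x2=1, x3=0): G1=1, G2=0, G3=1, giving Y=1. Observed 0.
Test 1: faults giving observed 0 are {G1 stuck-at-0, G1 inverted output, G3 stuck-at-0, G3 inverted output}.
Test 2 (x1=0, x2=1, x3=0): fault-free G1=1, G2=1, G3=1 → 1; observed 1. Eliminates G3 stuck-at-0, G3 inverted output.
Test 3 (x1=0, x2=1, x3=1): fault-free G1=0, G2=0, G3=0 → 0; observed 1. Eliminates G1 stuck-at-0.
Only G1 inverted output is consistent with every test.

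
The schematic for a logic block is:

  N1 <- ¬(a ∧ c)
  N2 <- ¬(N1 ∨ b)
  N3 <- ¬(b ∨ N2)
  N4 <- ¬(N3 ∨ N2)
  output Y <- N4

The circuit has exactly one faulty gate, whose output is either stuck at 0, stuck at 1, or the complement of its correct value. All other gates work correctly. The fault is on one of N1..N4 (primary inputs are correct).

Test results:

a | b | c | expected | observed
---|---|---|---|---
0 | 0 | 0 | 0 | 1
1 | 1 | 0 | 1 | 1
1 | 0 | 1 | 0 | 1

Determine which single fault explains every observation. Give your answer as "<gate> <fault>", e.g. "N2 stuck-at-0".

Fault-free values for test 1 (a=0, b=0, c=0): N1=1, N2=0, N3=1, N4=0, giving Y=0. Observed 1.
Test 1: faults giving observed 1 are {N3 stuck-at-0, N3 inverted output, N4 stuck-at-1, N4 inverted output}.
Test 2 (a=1, b=1, c=0): fault-free N1=1, N2=0, N3=0, N4=1 → 1; observed 1. Eliminates N3 inverted output, N4 inverted output.
Test 3 (a=1, b=0, c=1): fault-free N1=0, N2=1, N3=0, N4=0 → 0; observed 1. Eliminates N3 stuck-at-0.
Only N4 stuck-at-1 is consistent with every test.

N4 stuck-at-1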